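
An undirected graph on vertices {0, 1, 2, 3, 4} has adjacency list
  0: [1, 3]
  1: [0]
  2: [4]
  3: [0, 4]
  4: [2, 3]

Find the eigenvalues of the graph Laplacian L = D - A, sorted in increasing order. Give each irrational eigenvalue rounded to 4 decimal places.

[0, 0.3820, 1.3820, 2.6180, 3.6180]

Reading degrees in the order [0, 1, 2, 3, 4] gives [2, 1, 1, 2, 2]; set D = diag(2, 1, 1, 2, 2) and form L = D - A. Diagonalising L (or applying a numerical eigensolver to the 5x5 matrix) gives the spectrum above. The single zero eigenvalue shows the graph is connected. The largest eigenvalue, 3.6180, is at most the vertex count 5. By the matrix-tree theorem the graph has (1/5) * product of the nonzero eigenvalues = 1 spanning tree.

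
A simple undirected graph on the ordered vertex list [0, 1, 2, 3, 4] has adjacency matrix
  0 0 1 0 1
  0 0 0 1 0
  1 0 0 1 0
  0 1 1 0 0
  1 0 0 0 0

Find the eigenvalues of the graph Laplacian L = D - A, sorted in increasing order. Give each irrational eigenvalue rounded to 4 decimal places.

[0, 0.3820, 1.3820, 2.6180, 3.6180]

Each diagonal entry of L is the vertex degree and each off-diagonal entry is -1 where an edge is present, 0 otherwise; in the order [0, 1, 2, 3, 4] the diagonal is [2, 1, 2, 2, 1]. Since every row of L sums to 0, the all-ones vector is in the kernel and 0 is an eigenvalue. By the matrix-tree theorem the graph has (1/5) * product of the nonzero eigenvalues = 1 spanning tree. There is one zero in the spectrum, matching the 1 component.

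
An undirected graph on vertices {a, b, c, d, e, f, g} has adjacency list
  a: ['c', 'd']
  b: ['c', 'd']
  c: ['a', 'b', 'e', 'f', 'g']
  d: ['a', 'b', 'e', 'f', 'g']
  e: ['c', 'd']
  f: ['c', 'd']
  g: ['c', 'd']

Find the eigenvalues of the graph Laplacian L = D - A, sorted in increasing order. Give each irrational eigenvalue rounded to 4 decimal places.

[0, 2, 2, 2, 2, 5, 7]

Each diagonal entry of L is the vertex degree and each off-diagonal entry is -1 where an edge is present, 0 otherwise; in the order [a, b, c, d, e, f, g] the diagonal is [2, 2, 5, 5, 2, 2, 2]. L is symmetric positive semidefinite, so every eigenvalue is real and nonnegative. The single zero eigenvalue shows the graph is connected. The eigenvalues sum to 20, which equals trace(L) = 2|E|. There is one zero in the spectrum, matching the 1 component.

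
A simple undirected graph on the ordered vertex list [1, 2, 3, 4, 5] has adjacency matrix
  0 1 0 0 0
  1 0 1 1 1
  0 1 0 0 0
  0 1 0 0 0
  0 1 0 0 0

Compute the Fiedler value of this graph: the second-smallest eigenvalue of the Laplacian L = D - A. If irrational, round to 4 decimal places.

With the vertex order [1, 2, 3, 4, 5], the degrees are [1, 4, 1, 1, 1], giving D = diag(1, 4, 1, 1, 1) and L = D - A. The smallest Laplacian eigenvalue is always 0. The next one, lambda_2 = 1, measures how hard the graph is to disconnect: larger values mean better connectivity.

1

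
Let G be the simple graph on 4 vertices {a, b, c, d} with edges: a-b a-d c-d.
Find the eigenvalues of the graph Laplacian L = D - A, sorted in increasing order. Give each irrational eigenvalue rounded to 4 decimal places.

Each diagonal entry of L is the vertex degree and each off-diagonal entry is -1 where an edge is present, 0 otherwise; in the order [a, b, c, d] the diagonal is [2, 1, 1, 2]. Since every row of L sums to 0, the all-ones vector is in the kernel and 0 is an eigenvalue. The single zero eigenvalue shows the graph is connected. The largest eigenvalue, 3.4142, is at most the vertex count 4.

[0, 0.5858, 2, 3.4142]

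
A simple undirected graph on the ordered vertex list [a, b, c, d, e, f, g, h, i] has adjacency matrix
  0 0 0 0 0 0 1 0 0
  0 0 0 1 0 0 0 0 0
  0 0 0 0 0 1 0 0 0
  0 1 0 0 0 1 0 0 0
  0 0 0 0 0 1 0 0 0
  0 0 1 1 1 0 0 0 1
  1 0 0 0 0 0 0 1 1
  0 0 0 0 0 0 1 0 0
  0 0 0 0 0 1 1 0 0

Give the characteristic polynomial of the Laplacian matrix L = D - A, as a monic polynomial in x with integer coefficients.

x^9 - 16x^8 + 101x^7 - 326x^6 + 586x^5 - 598x^4 + 335x^3 - 92x^2 + 9x

With the vertex order [a, b, c, d, e, f, g, h, i], the degrees are [1, 1, 1, 2, 1, 4, 3, 1, 2], giving D = diag(1, 1, 1, 2, 1, 4, 3, 1, 2) and L = D - A. L has integer entries, so p(x) = det(xI - L) has integer coefficients. Expanding the determinant yields x^9 - 16x^8 + 101x^7 - 326x^6 + 586x^5 - 598x^4 + 335x^3 - 92x^2 + 9x. The constant term is 0 because L is singular (the all-ones vector lies in its kernel). By the matrix-tree theorem the graph has (1/9) * product of the nonzero eigenvalues = 1 spanning tree. The largest eigenvalue, 5.1969, is at most the vertex count 9.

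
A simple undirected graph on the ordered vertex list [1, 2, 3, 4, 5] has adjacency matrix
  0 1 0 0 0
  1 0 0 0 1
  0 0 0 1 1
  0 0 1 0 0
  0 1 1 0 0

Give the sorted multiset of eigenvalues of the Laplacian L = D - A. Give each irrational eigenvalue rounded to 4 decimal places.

Reading degrees in the order [1, 2, 3, 4, 5] gives [1, 2, 2, 1, 2]; set D = diag(1, 2, 2, 1, 2) and form L = D - A. The multiplicity of 0 as a Laplacian eigenvalue equals the number of connected components. The single zero eigenvalue shows the graph is connected. The eigenvalues sum to 8, which equals trace(L) = 2|E|.

[0, 0.3820, 1.3820, 2.6180, 3.6180]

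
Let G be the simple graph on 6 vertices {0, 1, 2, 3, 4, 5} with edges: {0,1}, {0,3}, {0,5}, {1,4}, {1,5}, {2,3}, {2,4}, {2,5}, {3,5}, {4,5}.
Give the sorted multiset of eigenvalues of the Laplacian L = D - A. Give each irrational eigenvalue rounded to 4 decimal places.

Reading degrees in the order [0, 1, 2, 3, 4, 5] gives [3, 3, 3, 3, 3, 5]; set D = diag(3, 3, 3, 3, 3, 5) and form L = D - A. Diagonalising L (or applying a numerical eigensolver to the 6x6 matrix) gives the spectrum above. The single zero eigenvalue shows the graph is connected. The eigenvalues sum to 20, which equals trace(L) = 2|E|.

[0, 2.3820, 2.3820, 4.6180, 4.6180, 6]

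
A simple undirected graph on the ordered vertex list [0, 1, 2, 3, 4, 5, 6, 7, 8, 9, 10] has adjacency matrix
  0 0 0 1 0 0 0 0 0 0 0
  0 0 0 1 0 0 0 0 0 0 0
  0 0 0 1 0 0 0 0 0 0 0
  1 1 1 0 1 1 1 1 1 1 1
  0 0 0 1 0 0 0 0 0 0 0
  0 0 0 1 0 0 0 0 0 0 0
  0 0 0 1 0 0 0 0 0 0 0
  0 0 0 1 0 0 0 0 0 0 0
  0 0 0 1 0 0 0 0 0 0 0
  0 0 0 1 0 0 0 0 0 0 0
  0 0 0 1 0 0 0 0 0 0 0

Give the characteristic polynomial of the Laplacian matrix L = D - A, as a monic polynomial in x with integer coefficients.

x^11 - 20x^10 + 135x^9 - 480x^8 + 1050x^7 - 1512x^6 + 1470x^5 - 960x^4 + 405x^3 - 100x^2 + 11x

Reading degrees in the order [0, 1, 2, 3, 4, 5, 6, 7, 8, 9, 10] gives [1, 1, 1, 10, 1, 1, 1, 1, 1, 1, 1]; set D = diag(1, 1, 1, 10, 1, 1, 1, 1, 1, 1, 1) and form L = D - A. Computing det(xI - L) by cofactor expansion (or equivalently via sum-over-permutations) gives x^11 - 20x^10 + 135x^9 - 480x^8 + 1050x^7 - 1512x^6 + 1470x^5 - 960x^4 + 405x^3 - 100x^2 + 11x. Since p(0) = det(-L) = 0, x divides p(x). The eigenvalues sum to 20, which equals trace(L) = 2|E|.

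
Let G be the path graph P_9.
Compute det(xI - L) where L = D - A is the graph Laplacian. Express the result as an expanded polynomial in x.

The graph has 9 vertices and degree multiset [2, 2, 2, 2, 2, 2, 2, 1, 1]; D is the diagonal matrix of degrees and L = D - A. Computing det(xI - L) by cofactor expansion (or equivalently via sum-over-permutations) gives x^9 - 16x^8 + 105x^7 - 364x^6 + 715x^5 - 792x^4 + 462x^3 - 120x^2 + 9x. Since p(0) = det(-L) = 0, x divides p(x).

x^9 - 16x^8 + 105x^7 - 364x^6 + 715x^5 - 792x^4 + 462x^3 - 120x^2 + 9x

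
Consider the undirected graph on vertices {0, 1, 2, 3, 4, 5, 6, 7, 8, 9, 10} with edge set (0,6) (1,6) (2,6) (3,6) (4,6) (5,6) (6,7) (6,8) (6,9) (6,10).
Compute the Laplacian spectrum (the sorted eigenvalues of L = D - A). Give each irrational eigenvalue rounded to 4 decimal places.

Reading degrees in the order [0, 1, 2, 3, 4, 5, 6, 7, 8, 9, 10] gives [1, 1, 1, 1, 1, 1, 10, 1, 1, 1, 1]; set D = diag(1, 1, 1, 1, 1, 1, 10, 1, 1, 1, 1) and form L = D - A. Diagonalising L (or applying a numerical eigensolver to the 11x11 matrix) gives the spectrum above. The largest eigenvalue, 11, is at most the vertex count 11.

[0, 1, 1, 1, 1, 1, 1, 1, 1, 1, 11]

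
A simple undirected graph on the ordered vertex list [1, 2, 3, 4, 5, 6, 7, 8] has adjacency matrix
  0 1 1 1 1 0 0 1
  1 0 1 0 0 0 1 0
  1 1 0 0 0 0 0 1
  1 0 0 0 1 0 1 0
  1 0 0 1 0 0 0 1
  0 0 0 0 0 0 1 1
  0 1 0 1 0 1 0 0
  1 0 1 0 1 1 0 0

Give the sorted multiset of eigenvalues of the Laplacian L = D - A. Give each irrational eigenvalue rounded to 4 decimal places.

Each diagonal entry of L is the vertex degree and each off-diagonal entry is -1 where an edge is present, 0 otherwise; in the order [1, 2, 3, 4, 5, 6, 7, 8] the diagonal is [5, 3, 3, 3, 3, 2, 3, 4]. The multiplicity of 0 as a Laplacian eigenvalue equals the number of connected components. The single zero eigenvalue shows the graph is connected. The largest eigenvalue, 6.2444, is at most the vertex count 8. By the matrix-tree theorem the graph has (1/8) * product of the nonzero eigenvalues = 544 spanning trees.

[0, 1.5740, 2, 2.2544, 4, 4.6690, 5.2581, 6.2444]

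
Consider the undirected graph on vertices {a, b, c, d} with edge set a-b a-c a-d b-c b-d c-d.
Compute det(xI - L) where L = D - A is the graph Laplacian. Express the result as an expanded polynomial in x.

Reading degrees in the order [a, b, c, d] gives [3, 3, 3, 3]; set D = diag(3, 3, 3, 3) and form L = D - A. The eigenvalues of L are [0, 4, 4, 4]; the characteristic polynomial is the product of (x - lambda_i), which multiplies out to x^4 - 12x^3 + 48x^2 - 64x. Since p(0) = det(-L) = 0, x divides p(x). By the matrix-tree theorem the graph has (1/4) * product of the nonzero eigenvalues = 16 spanning trees. There is one zero in the spectrum, matching the 1 component.

x^4 - 12x^3 + 48x^2 - 64x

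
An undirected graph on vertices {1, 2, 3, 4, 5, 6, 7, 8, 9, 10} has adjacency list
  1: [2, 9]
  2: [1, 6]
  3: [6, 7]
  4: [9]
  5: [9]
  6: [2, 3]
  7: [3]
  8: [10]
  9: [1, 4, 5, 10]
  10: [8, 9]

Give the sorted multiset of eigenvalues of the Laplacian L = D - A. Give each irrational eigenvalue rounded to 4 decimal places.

[0, 0.1317, 0.5006, 0.7370, 1, 1.6424, 2.3851, 2.7880, 3.6407, 5.1744]

With the vertex order [1, 2, 3, 4, 5, 6, 7, 8, 9, 10], the degrees are [2, 2, 2, 1, 1, 2, 1, 1, 4, 2], giving D = diag(2, 2, 2, 1, 1, 2, 1, 1, 4, 2) and L = D - A. Diagonalising L (or applying a numerical eigensolver to the 10x10 matrix) gives the spectrum above. By the matrix-tree theorem the graph has (1/10) * product of the nonzero eigenvalues = 1 spanning tree.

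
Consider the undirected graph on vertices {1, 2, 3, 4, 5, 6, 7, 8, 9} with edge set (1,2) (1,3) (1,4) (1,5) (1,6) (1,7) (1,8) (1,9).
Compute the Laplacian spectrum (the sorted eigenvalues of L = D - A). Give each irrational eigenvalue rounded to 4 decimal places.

[0, 1, 1, 1, 1, 1, 1, 1, 9]

With the vertex order [1, 2, 3, 4, 5, 6, 7, 8, 9], the degrees are [8, 1, 1, 1, 1, 1, 1, 1, 1], giving D = diag(8, 1, 1, 1, 1, 1, 1, 1, 1) and L = D - A. Diagonalising L (or applying a numerical eigensolver to the 9x9 matrix) gives the spectrum above. The single zero eigenvalue shows the graph is connected. The largest eigenvalue, 9, is at most the vertex count 9. The eigenvalues sum to 16, which equals trace(L) = 2|E|.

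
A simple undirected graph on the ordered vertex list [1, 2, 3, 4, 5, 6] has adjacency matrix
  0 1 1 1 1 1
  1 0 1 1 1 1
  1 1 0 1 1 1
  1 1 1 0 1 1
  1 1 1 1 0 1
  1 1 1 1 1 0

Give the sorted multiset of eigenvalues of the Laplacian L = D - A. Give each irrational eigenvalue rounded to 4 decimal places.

[0, 6, 6, 6, 6, 6]

Reading degrees in the order [1, 2, 3, 4, 5, 6] gives [5, 5, 5, 5, 5, 5]; set D = diag(5, 5, 5, 5, 5, 5) and form L = D - A. Since every row of L sums to 0, the all-ones vector is in the kernel and 0 is an eigenvalue. By the matrix-tree theorem the graph has (1/6) * product of the nonzero eigenvalues = 1296 spanning trees.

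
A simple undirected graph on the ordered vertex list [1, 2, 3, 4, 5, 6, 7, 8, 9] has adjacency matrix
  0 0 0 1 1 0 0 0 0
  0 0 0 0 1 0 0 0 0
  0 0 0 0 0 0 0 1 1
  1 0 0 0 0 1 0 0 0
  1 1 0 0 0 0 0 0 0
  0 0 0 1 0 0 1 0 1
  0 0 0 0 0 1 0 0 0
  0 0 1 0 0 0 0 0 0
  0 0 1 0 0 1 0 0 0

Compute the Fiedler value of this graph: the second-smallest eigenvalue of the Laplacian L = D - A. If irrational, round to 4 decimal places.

0.1506

With the vertex order [1, 2, 3, 4, 5, 6, 7, 8, 9], the degrees are [2, 1, 2, 2, 2, 3, 1, 1, 2], giving D = diag(2, 1, 2, 2, 2, 3, 1, 1, 2) and L = D - A. The smallest Laplacian eigenvalue is always 0. The next one, lambda_2 = 0.1506, measures how hard the graph is to disconnect: larger values mean better connectivity. The largest eigenvalue, 4.3699, is at most the vertex count 9.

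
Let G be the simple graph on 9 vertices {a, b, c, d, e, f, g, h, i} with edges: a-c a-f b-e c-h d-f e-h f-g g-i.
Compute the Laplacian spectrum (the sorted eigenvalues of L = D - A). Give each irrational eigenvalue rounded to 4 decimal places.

[0, 0.1404, 0.5362, 0.7754, 1.5803, 2.2449, 2.7784, 3.5988, 4.3455]

Each diagonal entry of L is the vertex degree and each off-diagonal entry is -1 where an edge is present, 0 otherwise; in the order [a, b, c, d, e, f, g, h, i] the diagonal is [2, 1, 2, 1, 2, 3, 2, 2, 1]. The multiplicity of 0 as a Laplacian eigenvalue equals the number of connected components. There is one zero in the spectrum, matching the 1 component.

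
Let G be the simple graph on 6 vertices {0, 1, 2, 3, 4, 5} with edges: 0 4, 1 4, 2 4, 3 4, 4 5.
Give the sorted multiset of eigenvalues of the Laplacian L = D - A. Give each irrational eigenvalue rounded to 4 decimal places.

With the vertex order [0, 1, 2, 3, 4, 5], the degrees are [1, 1, 1, 1, 5, 1], giving D = diag(1, 1, 1, 1, 5, 1) and L = D - A. Since every row of L sums to 0, the all-ones vector is in the kernel and 0 is an eigenvalue. The single zero eigenvalue shows the graph is connected. The largest eigenvalue, 6, is at most the vertex count 6.

[0, 1, 1, 1, 1, 6]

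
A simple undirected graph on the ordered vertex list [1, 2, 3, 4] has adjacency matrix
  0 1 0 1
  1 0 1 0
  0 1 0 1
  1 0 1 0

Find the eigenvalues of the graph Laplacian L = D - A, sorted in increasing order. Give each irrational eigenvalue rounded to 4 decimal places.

Each diagonal entry of L is the vertex degree and each off-diagonal entry is -1 where an edge is present, 0 otherwise; in the order [1, 2, 3, 4] the diagonal is [2, 2, 2, 2]. Diagonalising L (or applying a numerical eigensolver to the 4x4 matrix) gives the spectrum above. The eigenvalues sum to 8, which equals trace(L) = 2|E|.

[0, 2, 2, 4]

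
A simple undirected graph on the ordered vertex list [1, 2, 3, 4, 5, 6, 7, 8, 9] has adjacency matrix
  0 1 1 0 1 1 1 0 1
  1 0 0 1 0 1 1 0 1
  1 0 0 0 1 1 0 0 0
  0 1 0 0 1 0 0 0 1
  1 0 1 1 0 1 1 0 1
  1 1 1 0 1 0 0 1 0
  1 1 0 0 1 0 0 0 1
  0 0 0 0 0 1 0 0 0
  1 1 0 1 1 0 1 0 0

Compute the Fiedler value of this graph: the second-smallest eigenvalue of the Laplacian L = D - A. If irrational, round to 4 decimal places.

Each diagonal entry of L is the vertex degree and each off-diagonal entry is -1 where an edge is present, 0 otherwise; in the order [1, 2, 3, 4, 5, 6, 7, 8, 9] the diagonal is [6, 5, 3, 3, 6, 5, 4, 1, 5]. The sorted Laplacian eigenvalues are [0, 0.8746, 2.3778, 3.3373, 4.8892, 5.7912, 5.8680, 7.1750, 7.6868]; the algebraic connectivity is the second entry, 0.8746. The eigenvalues sum to 38, which equals trace(L) = 2|E|.

0.8746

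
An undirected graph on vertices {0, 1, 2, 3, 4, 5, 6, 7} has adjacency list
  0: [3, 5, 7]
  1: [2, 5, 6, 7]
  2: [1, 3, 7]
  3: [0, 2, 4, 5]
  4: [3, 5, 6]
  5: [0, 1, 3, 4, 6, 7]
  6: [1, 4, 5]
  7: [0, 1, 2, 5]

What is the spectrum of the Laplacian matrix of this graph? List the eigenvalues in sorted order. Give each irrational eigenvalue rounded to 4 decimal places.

[0, 1.9467, 2.4603, 3.0996, 4.4480, 5.1625, 5.6900, 7.1929]

Reading degrees in the order [0, 1, 2, 3, 4, 5, 6, 7] gives [3, 4, 3, 4, 3, 6, 3, 4]; set D = diag(3, 4, 3, 4, 3, 6, 3, 4) and form L = D - A. The multiplicity of 0 as a Laplacian eigenvalue equals the number of connected components. The single zero eigenvalue shows the graph is connected. The eigenvalues sum to 30, which equals trace(L) = 2|E|. The largest eigenvalue, 7.1929, is at most the vertex count 8.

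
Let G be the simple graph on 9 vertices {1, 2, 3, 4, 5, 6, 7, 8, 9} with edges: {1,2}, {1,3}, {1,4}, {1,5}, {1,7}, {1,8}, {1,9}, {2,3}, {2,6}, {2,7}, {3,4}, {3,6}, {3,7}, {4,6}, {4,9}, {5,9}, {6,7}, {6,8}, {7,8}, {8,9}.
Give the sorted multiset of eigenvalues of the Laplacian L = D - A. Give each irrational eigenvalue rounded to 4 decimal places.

[0, 1.5823, 3.2395, 3.5858, 4.8851, 5.6733, 6.2898, 6.4142, 8.3301]

Reading degrees in the order [1, 2, 3, 4, 5, 6, 7, 8, 9] gives [7, 4, 5, 4, 2, 5, 5, 4, 4]; set D = diag(7, 4, 5, 4, 2, 5, 5, 4, 4) and form L = D - A. The multiplicity of 0 as a Laplacian eigenvalue equals the number of connected components. The single zero eigenvalue shows the graph is connected.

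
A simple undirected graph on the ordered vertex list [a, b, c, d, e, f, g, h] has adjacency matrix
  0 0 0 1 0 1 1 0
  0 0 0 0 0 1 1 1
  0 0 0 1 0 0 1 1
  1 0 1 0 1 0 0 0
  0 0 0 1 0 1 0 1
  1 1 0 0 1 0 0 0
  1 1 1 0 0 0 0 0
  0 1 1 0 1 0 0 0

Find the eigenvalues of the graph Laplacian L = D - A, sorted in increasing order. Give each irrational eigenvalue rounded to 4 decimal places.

Each diagonal entry of L is the vertex degree and each off-diagonal entry is -1 where an edge is present, 0 otherwise; in the order [a, b, c, d, e, f, g, h] the diagonal is [3, 3, 3, 3, 3, 3, 3, 3]. Since every row of L sums to 0, the all-ones vector is in the kernel and 0 is an eigenvalue. The single zero eigenvalue shows the graph is connected. The eigenvalues sum to 24, which equals trace(L) = 2|E|.

[0, 2, 2, 2, 4, 4, 4, 6]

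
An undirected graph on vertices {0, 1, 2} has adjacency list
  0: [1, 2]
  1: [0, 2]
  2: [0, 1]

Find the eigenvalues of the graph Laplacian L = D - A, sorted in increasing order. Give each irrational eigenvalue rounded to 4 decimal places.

Reading degrees in the order [0, 1, 2] gives [2, 2, 2]; set D = diag(2, 2, 2) and form L = D - A. The multiplicity of 0 as a Laplacian eigenvalue equals the number of connected components.

[0, 3, 3]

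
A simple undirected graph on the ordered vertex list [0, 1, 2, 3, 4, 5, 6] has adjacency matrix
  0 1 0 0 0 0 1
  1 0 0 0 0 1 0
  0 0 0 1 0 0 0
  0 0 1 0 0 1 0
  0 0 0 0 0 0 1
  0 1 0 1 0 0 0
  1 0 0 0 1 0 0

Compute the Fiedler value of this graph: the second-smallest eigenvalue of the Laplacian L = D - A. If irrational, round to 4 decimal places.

0.1981

With the vertex order [0, 1, 2, 3, 4, 5, 6], the degrees are [2, 2, 1, 2, 1, 2, 2], giving D = diag(2, 2, 1, 2, 1, 2, 2) and L = D - A. The smallest Laplacian eigenvalue is always 0. The next one, lambda_2 = 0.1981, measures how hard the graph is to disconnect: larger values mean better connectivity.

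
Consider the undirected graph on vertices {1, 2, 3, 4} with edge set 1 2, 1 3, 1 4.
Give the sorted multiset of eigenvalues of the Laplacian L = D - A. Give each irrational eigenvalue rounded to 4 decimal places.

[0, 1, 1, 4]

Each diagonal entry of L is the vertex degree and each off-diagonal entry is -1 where an edge is present, 0 otherwise; in the order [1, 2, 3, 4] the diagonal is [3, 1, 1, 1]. L is symmetric positive semidefinite, so every eigenvalue is real and nonnegative. The single zero eigenvalue shows the graph is connected. The eigenvalues sum to 6, which equals trace(L) = 2|E|.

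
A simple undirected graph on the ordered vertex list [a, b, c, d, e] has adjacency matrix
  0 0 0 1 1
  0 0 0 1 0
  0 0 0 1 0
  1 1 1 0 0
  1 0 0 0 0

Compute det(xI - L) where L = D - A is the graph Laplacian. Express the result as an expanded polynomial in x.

With the vertex order [a, b, c, d, e], the degrees are [2, 1, 1, 3, 1], giving D = diag(2, 1, 1, 3, 1) and L = D - A. L has integer entries, so p(x) = det(xI - L) has integer coefficients. Expanding the determinant yields x^5 - 8x^4 + 20x^3 - 18x^2 + 5x. The coefficient of x^4 equals -trace(L) = -8, matching the sum of degrees. There is one zero in the spectrum, matching the 1 component.

x^5 - 8x^4 + 20x^3 - 18x^2 + 5x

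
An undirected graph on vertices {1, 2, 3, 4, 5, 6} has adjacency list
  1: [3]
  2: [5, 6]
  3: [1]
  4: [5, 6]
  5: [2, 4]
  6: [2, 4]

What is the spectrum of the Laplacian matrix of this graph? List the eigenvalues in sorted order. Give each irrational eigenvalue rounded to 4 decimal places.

[0, 0, 2, 2, 2, 4]

With the vertex order [1, 2, 3, 4, 5, 6], the degrees are [1, 2, 1, 2, 2, 2], giving D = diag(1, 2, 1, 2, 2, 2) and L = D - A. L is symmetric positive semidefinite, so every eigenvalue is real and nonnegative. The 2 zero eigenvalues correspond to the 2 connected components. The eigenvalues sum to 10, which equals trace(L) = 2|E|.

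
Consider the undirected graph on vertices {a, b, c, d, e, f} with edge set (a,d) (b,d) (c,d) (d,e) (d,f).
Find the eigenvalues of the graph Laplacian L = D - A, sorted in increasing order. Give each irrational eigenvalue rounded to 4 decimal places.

Each diagonal entry of L is the vertex degree and each off-diagonal entry is -1 where an edge is present, 0 otherwise; in the order [a, b, c, d, e, f] the diagonal is [1, 1, 1, 5, 1, 1]. L is symmetric positive semidefinite, so every eigenvalue is real and nonnegative. The single zero eigenvalue shows the graph is connected. The eigenvalues sum to 10, which equals trace(L) = 2|E|. The largest eigenvalue, 6, is at most the vertex count 6.

[0, 1, 1, 1, 1, 6]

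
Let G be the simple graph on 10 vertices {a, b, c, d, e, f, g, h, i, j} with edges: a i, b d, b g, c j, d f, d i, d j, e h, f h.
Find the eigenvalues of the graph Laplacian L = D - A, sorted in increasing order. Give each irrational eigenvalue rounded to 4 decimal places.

Reading degrees in the order [a, b, c, d, e, f, g, h, i, j] gives [1, 2, 1, 4, 1, 2, 1, 2, 2, 2]; set D = diag(1, 2, 1, 4, 1, 2, 1, 2, 2, 2) and form L = D - A. Since every row of L sums to 0, the all-ones vector is in the kernel and 0 is an eigenvalue. The single zero eigenvalue shows the graph is connected.

[0, 0.2318, 0.3820, 0.3820, 1.2769, 2, 2.6180, 2.6180, 3.1815, 5.3098]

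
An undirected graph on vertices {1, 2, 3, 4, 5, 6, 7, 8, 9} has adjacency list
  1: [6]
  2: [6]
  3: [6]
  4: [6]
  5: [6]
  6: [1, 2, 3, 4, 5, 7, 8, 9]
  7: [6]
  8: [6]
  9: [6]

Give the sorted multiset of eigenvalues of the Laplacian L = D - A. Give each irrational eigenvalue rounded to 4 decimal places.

Each diagonal entry of L is the vertex degree and each off-diagonal entry is -1 where an edge is present, 0 otherwise; in the order [1, 2, 3, 4, 5, 6, 7, 8, 9] the diagonal is [1, 1, 1, 1, 1, 8, 1, 1, 1]. Diagonalising L (or applying a numerical eigensolver to the 9x9 matrix) gives the spectrum above. The eigenvalues sum to 16, which equals trace(L) = 2|E|. By the matrix-tree theorem the graph has (1/9) * product of the nonzero eigenvalues = 1 spanning tree.

[0, 1, 1, 1, 1, 1, 1, 1, 9]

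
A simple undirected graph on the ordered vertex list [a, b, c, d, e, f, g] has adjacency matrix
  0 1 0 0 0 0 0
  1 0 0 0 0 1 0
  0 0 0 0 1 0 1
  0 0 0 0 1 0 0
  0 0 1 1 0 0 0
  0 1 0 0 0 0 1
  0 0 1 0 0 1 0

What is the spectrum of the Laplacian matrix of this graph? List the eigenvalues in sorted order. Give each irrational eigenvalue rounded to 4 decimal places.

[0, 0.1981, 0.7530, 1.5550, 2.4450, 3.2470, 3.8019]

Each diagonal entry of L is the vertex degree and each off-diagonal entry is -1 where an edge is present, 0 otherwise; in the order [a, b, c, d, e, f, g] the diagonal is [1, 2, 2, 1, 2, 2, 2]. The multiplicity of 0 as a Laplacian eigenvalue equals the number of connected components. There is one zero in the spectrum, matching the 1 component.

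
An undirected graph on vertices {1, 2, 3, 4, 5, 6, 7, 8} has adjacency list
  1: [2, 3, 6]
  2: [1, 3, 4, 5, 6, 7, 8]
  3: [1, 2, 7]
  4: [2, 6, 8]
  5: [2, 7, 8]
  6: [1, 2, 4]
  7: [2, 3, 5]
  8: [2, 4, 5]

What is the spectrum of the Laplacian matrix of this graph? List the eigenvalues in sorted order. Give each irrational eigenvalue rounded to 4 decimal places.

Reading degrees in the order [1, 2, 3, 4, 5, 6, 7, 8] gives [3, 7, 3, 3, 3, 3, 3, 3]; set D = diag(3, 7, 3, 3, 3, 3, 3, 3) and form L = D - A. L is symmetric positive semidefinite, so every eigenvalue is real and nonnegative. The single zero eigenvalue shows the graph is connected. The eigenvalues sum to 28, which equals trace(L) = 2|E|. By the matrix-tree theorem the graph has (1/8) * product of the nonzero eigenvalues = 841 spanning trees.

[0, 1.7530, 1.7530, 3.4450, 3.4450, 4.8019, 4.8019, 8]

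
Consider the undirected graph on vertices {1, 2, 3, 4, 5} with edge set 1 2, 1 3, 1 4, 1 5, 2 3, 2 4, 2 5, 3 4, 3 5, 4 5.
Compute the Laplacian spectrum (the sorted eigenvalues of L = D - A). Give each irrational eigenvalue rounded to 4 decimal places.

Each diagonal entry of L is the vertex degree and each off-diagonal entry is -1 where an edge is present, 0 otherwise; in the order [1, 2, 3, 4, 5] the diagonal is [4, 4, 4, 4, 4]. L is symmetric positive semidefinite, so every eigenvalue is real and nonnegative. The single zero eigenvalue shows the graph is connected. By the matrix-tree theorem the graph has (1/5) * product of the nonzero eigenvalues = 125 spanning trees.

[0, 5, 5, 5, 5]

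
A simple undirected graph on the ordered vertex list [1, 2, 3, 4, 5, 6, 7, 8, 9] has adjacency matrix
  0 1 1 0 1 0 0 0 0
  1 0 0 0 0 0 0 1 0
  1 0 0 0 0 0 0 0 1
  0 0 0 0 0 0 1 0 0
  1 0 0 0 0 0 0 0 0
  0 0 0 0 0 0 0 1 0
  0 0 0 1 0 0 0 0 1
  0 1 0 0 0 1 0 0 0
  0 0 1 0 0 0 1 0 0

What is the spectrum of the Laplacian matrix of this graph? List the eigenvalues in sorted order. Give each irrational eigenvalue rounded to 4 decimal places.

[0, 0.1506, 0.4266, 1, 1.4229, 2.1724, 3, 3.4576, 4.3699]

Each diagonal entry of L is the vertex degree and each off-diagonal entry is -1 where an edge is present, 0 otherwise; in the order [1, 2, 3, 4, 5, 6, 7, 8, 9] the diagonal is [3, 2, 2, 1, 1, 1, 2, 2, 2]. Diagonalising L (or applying a numerical eigensolver to the 9x9 matrix) gives the spectrum above. The single zero eigenvalue shows the graph is connected. By the matrix-tree theorem the graph has (1/9) * product of the nonzero eigenvalues = 1 spanning tree.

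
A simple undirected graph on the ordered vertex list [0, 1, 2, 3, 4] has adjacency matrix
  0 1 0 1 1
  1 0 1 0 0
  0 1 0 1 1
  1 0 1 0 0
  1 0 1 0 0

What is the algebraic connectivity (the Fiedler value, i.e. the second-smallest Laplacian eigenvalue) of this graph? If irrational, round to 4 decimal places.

2

With the vertex order [0, 1, 2, 3, 4], the degrees are [3, 2, 3, 2, 2], giving D = diag(3, 2, 3, 2, 2) and L = D - A. The smallest Laplacian eigenvalue is always 0. The next one, lambda_2 = 2, measures how hard the graph is to disconnect: larger values mean better connectivity. The eigenvalues sum to 12, which equals trace(L) = 2|E|.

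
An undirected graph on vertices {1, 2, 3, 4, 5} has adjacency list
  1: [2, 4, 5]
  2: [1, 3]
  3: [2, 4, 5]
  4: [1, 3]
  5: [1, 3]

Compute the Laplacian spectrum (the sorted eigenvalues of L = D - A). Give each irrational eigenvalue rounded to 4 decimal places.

[0, 2, 2, 3, 5]

Reading degrees in the order [1, 2, 3, 4, 5] gives [3, 2, 3, 2, 2]; set D = diag(3, 2, 3, 2, 2) and form L = D - A. L is symmetric positive semidefinite, so every eigenvalue is real and nonnegative. The single zero eigenvalue shows the graph is connected. The eigenvalues sum to 12, which equals trace(L) = 2|E|. By the matrix-tree theorem the graph has (1/5) * product of the nonzero eigenvalues = 12 spanning trees.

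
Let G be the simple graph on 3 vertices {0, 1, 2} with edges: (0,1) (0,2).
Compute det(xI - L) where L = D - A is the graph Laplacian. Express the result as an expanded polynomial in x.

With the vertex order [0, 1, 2], the degrees are [2, 1, 1], giving D = diag(2, 1, 1) and L = D - A. The eigenvalues of L are [0, 1, 3]; the characteristic polynomial is the product of (x - lambda_i), which multiplies out to x^3 - 4x^2 + 3x. Since p(0) = det(-L) = 0, x divides p(x).

x^3 - 4x^2 + 3x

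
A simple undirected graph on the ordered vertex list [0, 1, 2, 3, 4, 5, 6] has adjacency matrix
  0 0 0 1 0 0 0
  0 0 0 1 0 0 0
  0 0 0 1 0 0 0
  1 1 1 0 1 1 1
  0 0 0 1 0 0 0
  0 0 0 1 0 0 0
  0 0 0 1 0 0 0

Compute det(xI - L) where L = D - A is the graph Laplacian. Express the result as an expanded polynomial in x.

x^7 - 12x^6 + 45x^5 - 80x^4 + 75x^3 - 36x^2 + 7x

With the vertex order [0, 1, 2, 3, 4, 5, 6], the degrees are [1, 1, 1, 6, 1, 1, 1], giving D = diag(1, 1, 1, 6, 1, 1, 1) and L = D - A. L has integer entries, so p(x) = det(xI - L) has integer coefficients. Expanding the determinant yields x^7 - 12x^6 + 45x^5 - 80x^4 + 75x^3 - 36x^2 + 7x. The constant term is 0 because L is singular (the all-ones vector lies in its kernel). The largest eigenvalue, 7, is at most the vertex count 7.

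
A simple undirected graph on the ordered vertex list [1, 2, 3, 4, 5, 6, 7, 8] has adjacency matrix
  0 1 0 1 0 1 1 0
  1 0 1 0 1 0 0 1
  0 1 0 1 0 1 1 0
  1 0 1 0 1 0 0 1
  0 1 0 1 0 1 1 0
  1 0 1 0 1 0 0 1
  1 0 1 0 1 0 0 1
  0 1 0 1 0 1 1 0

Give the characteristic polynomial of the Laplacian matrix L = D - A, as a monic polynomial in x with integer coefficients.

x^8 - 32x^7 + 432x^6 - 3200x^5 + 14080x^4 - 36864x^3 + 53248x^2 - 32768x

With the vertex order [1, 2, 3, 4, 5, 6, 7, 8], the degrees are [4, 4, 4, 4, 4, 4, 4, 4], giving D = diag(4, 4, 4, 4, 4, 4, 4, 4) and L = D - A. L has integer entries, so p(x) = det(xI - L) has integer coefficients. Expanding the determinant yields x^8 - 32x^7 + 432x^6 - 3200x^5 + 14080x^4 - 36864x^3 + 53248x^2 - 32768x. The constant term is 0 because L is singular (the all-ones vector lies in its kernel). The largest eigenvalue, 8, is at most the vertex count 8. The eigenvalues sum to 32, which equals trace(L) = 2|E|.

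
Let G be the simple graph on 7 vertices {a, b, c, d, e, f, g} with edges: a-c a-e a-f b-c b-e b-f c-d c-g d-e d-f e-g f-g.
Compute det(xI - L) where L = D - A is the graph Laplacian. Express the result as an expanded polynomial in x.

x^7 - 24x^6 + 234x^5 - 1192x^4 + 3357x^3 - 4968x^2 + 3024x

Each diagonal entry of L is the vertex degree and each off-diagonal entry is -1 where an edge is present, 0 otherwise; in the order [a, b, c, d, e, f, g] the diagonal is [3, 3, 4, 3, 4, 4, 3]. L has integer entries, so p(x) = det(xI - L) has integer coefficients. Expanding the determinant yields x^7 - 24x^6 + 234x^5 - 1192x^4 + 3357x^3 - 4968x^2 + 3024x. Since p(0) = det(-L) = 0, x divides p(x). There is one zero in the spectrum, matching the 1 component.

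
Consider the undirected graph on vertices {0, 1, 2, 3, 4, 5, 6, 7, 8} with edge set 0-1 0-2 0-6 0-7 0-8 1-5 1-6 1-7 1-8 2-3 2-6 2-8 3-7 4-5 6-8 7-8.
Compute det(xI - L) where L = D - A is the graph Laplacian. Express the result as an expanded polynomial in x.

x^9 - 32x^8 + 430x^7 - 3144x^6 + 13534x^5 - 34580x^4 + 49935x^3 - 35442x^2 + 8208x

Each diagonal entry of L is the vertex degree and each off-diagonal entry is -1 where an edge is present, 0 otherwise; in the order [0, 1, 2, 3, 4, 5, 6, 7, 8] the diagonal is [5, 5, 4, 2, 1, 2, 4, 4, 5]. L has integer entries, so p(x) = det(xI - L) has integer coefficients. Expanding the determinant yields x^9 - 32x^8 + 430x^7 - 3144x^6 + 13534x^5 - 34580x^4 + 49935x^3 - 35442x^2 + 8208x. The coefficient of x^8 equals -trace(L) = -32, matching the sum of degrees. There is one zero in the spectrum, matching the 1 component.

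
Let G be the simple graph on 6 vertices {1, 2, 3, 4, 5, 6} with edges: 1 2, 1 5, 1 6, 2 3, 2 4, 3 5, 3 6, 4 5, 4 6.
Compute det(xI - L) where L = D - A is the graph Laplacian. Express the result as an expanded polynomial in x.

x^6 - 18x^5 + 126x^4 - 432x^3 + 729x^2 - 486x

Reading degrees in the order [1, 2, 3, 4, 5, 6] gives [3, 3, 3, 3, 3, 3]; set D = diag(3, 3, 3, 3, 3, 3) and form L = D - A. The eigenvalues of L are [0, 3, 3, 3, 3, 6]; the characteristic polynomial is the product of (x - lambda_i), which multiplies out to x^6 - 18x^5 + 126x^4 - 432x^3 + 729x^2 - 486x. The coefficient of x^5 equals -trace(L) = -18, matching the sum of degrees.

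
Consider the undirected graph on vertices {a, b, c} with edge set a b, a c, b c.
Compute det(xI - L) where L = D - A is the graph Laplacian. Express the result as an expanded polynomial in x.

x^3 - 6x^2 + 9x

Reading degrees in the order [a, b, c] gives [2, 2, 2]; set D = diag(2, 2, 2) and form L = D - A. L has integer entries, so p(x) = det(xI - L) has integer coefficients. Expanding the determinant yields x^3 - 6x^2 + 9x. The constant term is 0 because L is singular (the all-ones vector lies in its kernel). The largest eigenvalue, 3, is at most the vertex count 3.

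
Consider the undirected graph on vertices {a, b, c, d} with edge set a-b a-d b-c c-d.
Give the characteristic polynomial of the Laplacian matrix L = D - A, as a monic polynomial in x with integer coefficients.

x^4 - 8x^3 + 20x^2 - 16x

Each diagonal entry of L is the vertex degree and each off-diagonal entry is -1 where an edge is present, 0 otherwise; in the order [a, b, c, d] the diagonal is [2, 2, 2, 2]. Computing det(xI - L) by cofactor expansion (or equivalently via sum-over-permutations) gives x^4 - 8x^3 + 20x^2 - 16x. The constant term is 0 because L is singular (the all-ones vector lies in its kernel). There is one zero in the spectrum, matching the 1 component.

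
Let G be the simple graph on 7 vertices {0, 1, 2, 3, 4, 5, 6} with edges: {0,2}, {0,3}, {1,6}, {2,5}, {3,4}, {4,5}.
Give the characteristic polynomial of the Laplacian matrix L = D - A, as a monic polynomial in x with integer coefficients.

Each diagonal entry of L is the vertex degree and each off-diagonal entry is -1 where an edge is present, 0 otherwise; in the order [0, 1, 2, 3, 4, 5, 6] the diagonal is [2, 1, 2, 2, 2, 2, 1]. Computing det(xI - L) by cofactor expansion (or equivalently via sum-over-permutations) gives x^7 - 12x^6 + 55x^5 - 120x^4 + 125x^3 - 50x^2. Since p(0) = det(-L) = 0, x divides p(x). The eigenvalues sum to 12, which equals trace(L) = 2|E|.

x^7 - 12x^6 + 55x^5 - 120x^4 + 125x^3 - 50x^2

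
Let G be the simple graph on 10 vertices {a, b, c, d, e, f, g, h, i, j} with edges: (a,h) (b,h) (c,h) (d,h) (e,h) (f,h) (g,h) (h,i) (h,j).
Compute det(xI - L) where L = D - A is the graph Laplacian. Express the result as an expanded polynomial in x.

Each diagonal entry of L is the vertex degree and each off-diagonal entry is -1 where an edge is present, 0 otherwise; in the order [a, b, c, d, e, f, g, h, i, j] the diagonal is [1, 1, 1, 1, 1, 1, 1, 9, 1, 1]. Computing det(xI - L) by cofactor expansion (or equivalently via sum-over-permutations) gives x^10 - 18x^9 + 108x^8 - 336x^7 + 630x^6 - 756x^5 + 588x^4 - 288x^3 + 81x^2 - 10x. The coefficient of x^9 equals -trace(L) = -18, matching the sum of degrees.

x^10 - 18x^9 + 108x^8 - 336x^7 + 630x^6 - 756x^5 + 588x^4 - 288x^3 + 81x^2 - 10x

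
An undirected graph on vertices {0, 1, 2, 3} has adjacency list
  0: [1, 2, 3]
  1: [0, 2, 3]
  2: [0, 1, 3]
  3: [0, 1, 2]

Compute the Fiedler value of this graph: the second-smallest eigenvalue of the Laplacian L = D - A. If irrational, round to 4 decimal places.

Each diagonal entry of L is the vertex degree and each off-diagonal entry is -1 where an edge is present, 0 otherwise; in the order [0, 1, 2, 3] the diagonal is [3, 3, 3, 3]. Computing the eigenvalues of L and sorting gives [0, 4, 4, 4]. The Fiedler value lambda_2 = 4 is strictly positive, so the graph is connected. The largest eigenvalue, 4, is at most the vertex count 4.

4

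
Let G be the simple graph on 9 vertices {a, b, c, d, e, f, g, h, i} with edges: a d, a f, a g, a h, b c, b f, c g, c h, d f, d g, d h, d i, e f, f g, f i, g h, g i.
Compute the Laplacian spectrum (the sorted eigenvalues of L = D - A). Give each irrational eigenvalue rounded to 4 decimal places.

Reading degrees in the order [a, b, c, d, e, f, g, h, i] gives [4, 2, 3, 5, 1, 6, 6, 4, 3]; set D = diag(4, 2, 3, 5, 1, 6, 6, 4, 3) and form L = D - A. The multiplicity of 0 as a Laplacian eigenvalue equals the number of connected components. By the matrix-tree theorem the graph has (1/9) * product of the nonzero eigenvalues = 2366 spanning trees. The eigenvalues sum to 34, which equals trace(L) = 2|E|.

[0, 0.9270, 1.6043, 2.6570, 3.4818, 5.1401, 5.9671, 6.7843, 7.4385]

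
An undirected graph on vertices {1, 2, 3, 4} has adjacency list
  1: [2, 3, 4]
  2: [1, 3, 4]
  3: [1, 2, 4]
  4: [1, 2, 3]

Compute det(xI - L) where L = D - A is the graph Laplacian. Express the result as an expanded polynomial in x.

x^4 - 12x^3 + 48x^2 - 64x

With the vertex order [1, 2, 3, 4], the degrees are [3, 3, 3, 3], giving D = diag(3, 3, 3, 3) and L = D - A. Computing det(xI - L) by cofactor expansion (or equivalently via sum-over-permutations) gives x^4 - 12x^3 + 48x^2 - 64x. The coefficient of x^3 equals -trace(L) = -12, matching the sum of degrees. The largest eigenvalue, 4, is at most the vertex count 4. By the matrix-tree theorem the graph has (1/4) * product of the nonzero eigenvalues = 16 spanning trees.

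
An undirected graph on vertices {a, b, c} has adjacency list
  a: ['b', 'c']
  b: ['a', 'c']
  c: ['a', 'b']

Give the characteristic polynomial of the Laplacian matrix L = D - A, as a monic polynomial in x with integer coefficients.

Each diagonal entry of L is the vertex degree and each off-diagonal entry is -1 where an edge is present, 0 otherwise; in the order [a, b, c] the diagonal is [2, 2, 2]. Computing det(xI - L) by cofactor expansion (or equivalently via sum-over-permutations) gives x^3 - 6x^2 + 9x. The constant term is 0 because L is singular (the all-ones vector lies in its kernel). There is one zero in the spectrum, matching the 1 component.

x^3 - 6x^2 + 9x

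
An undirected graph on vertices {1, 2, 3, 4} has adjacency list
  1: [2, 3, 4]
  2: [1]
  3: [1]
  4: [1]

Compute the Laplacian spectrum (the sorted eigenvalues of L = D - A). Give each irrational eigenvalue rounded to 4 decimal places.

Each diagonal entry of L is the vertex degree and each off-diagonal entry is -1 where an edge is present, 0 otherwise; in the order [1, 2, 3, 4] the diagonal is [3, 1, 1, 1]. Since every row of L sums to 0, the all-ones vector is in the kernel and 0 is an eigenvalue. The single zero eigenvalue shows the graph is connected. There is one zero in the spectrum, matching the 1 component.

[0, 1, 1, 4]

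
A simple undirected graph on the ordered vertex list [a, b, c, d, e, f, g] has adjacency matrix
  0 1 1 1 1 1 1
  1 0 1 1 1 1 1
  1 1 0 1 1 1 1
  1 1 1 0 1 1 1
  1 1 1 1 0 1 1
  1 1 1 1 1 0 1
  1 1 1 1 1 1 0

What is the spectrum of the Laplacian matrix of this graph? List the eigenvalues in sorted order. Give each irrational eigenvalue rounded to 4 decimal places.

With the vertex order [a, b, c, d, e, f, g], the degrees are [6, 6, 6, 6, 6, 6, 6], giving D = diag(6, 6, 6, 6, 6, 6, 6) and L = D - A. Since every row of L sums to 0, the all-ones vector is in the kernel and 0 is an eigenvalue. By the matrix-tree theorem the graph has (1/7) * product of the nonzero eigenvalues = 16807 spanning trees. The eigenvalues sum to 42, which equals trace(L) = 2|E|.

[0, 7, 7, 7, 7, 7, 7]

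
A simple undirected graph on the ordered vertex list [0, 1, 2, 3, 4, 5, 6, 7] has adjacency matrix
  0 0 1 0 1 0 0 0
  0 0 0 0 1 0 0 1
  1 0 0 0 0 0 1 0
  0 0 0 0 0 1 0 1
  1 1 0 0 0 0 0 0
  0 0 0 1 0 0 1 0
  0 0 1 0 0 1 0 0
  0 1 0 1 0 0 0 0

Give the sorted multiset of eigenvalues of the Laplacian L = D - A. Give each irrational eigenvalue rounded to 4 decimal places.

[0, 0.5858, 0.5858, 2, 2, 3.4142, 3.4142, 4]

Each diagonal entry of L is the vertex degree and each off-diagonal entry is -1 where an edge is present, 0 otherwise; in the order [0, 1, 2, 3, 4, 5, 6, 7] the diagonal is [2, 2, 2, 2, 2, 2, 2, 2]. Since every row of L sums to 0, the all-ones vector is in the kernel and 0 is an eigenvalue. The single zero eigenvalue shows the graph is connected. There is one zero in the spectrum, matching the 1 component. The eigenvalues sum to 16, which equals trace(L) = 2|E|.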